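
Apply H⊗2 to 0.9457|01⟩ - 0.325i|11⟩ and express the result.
(0.4729 - 0.1625i)|00⟩ + (-0.4729 + 0.1625i)|01⟩ + (0.4729 + 0.1625i)|10⟩ + (-0.4729 - 0.1625i)|11⟩

H⊗2 gives amp(|y⟩) = (1/2) Σ_x (−1)^(x·y) amp(|x⟩), where x·y is the number of positions in which both x and y have a 1.
|00⟩: (0.9457 - 0.325i)/2 = (0.4729 - 0.1625i)
|01⟩: (-0.9457 + 0.325i)/2 = (-0.4729 + 0.1625i)
|10⟩: (0.9457 + 0.325i)/2 = (0.4729 + 0.1625i)
|11⟩: (-0.9457 - 0.325i)/2 = (-0.4729 - 0.1625i)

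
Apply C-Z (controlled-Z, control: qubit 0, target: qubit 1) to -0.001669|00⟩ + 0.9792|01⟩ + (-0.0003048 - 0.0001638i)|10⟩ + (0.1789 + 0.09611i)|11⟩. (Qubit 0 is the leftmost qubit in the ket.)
-0.001669|00⟩ + 0.9792|01⟩ + (-0.0003048 - 0.0001638i)|10⟩ + (-0.1789 - 0.09611i)|11⟩

C-Z leaves the control-|0⟩ kets |00⟩, |01⟩ unchanged and applies Z to qubit 1 on the control-|1⟩ pair (|10⟩, |11⟩).
Z = [[1, 0], [0, -1]].
With a = amp(|10⟩) = (-0.0003048 - 0.0001638i) and b = amp(|11⟩) = (0.1789 + 0.09611i):
new amp(|10⟩) = (1)·a = (-0.0003048 - 0.0001638i)
new amp(|11⟩) = (-1)·b = (-0.1789 - 0.09611i)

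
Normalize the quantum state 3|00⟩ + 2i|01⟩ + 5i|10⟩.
0.4867|00⟩ + 0.3244i|01⟩ + 0.8111i|10⟩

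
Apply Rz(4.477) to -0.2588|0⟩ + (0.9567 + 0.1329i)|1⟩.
(0.1602 + 0.2032i)|0⟩ + (-0.6967 + 0.669i)|1⟩

Rz(4.477) = [[e^(−iθ/2), 0], [0, e^(iθ/2)]] with e^(±iθ/2) = cos(θ/2) ± i·sin(θ/2); θ = 4.477, cos(θ/2) ≈ -0.619184, sin(θ/2) ≈ 0.785246.
With a = amp(|0⟩) = -0.2588 and b = amp(|1⟩) = (0.9567 + 0.1329i):
new amp(|0⟩) = (-0.619184 - 0.785246i)·a = (0.1602 + 0.2032i)
new amp(|1⟩) = (-0.619184 + 0.785246i)·b = (-0.6967 + 0.669i)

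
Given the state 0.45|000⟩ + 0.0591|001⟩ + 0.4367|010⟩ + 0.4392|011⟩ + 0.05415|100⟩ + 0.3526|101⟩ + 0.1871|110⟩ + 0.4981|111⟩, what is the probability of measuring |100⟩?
0.002932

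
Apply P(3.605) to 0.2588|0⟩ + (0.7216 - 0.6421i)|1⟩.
0.2588|0⟩ + (-0.9325 + 0.2518i)|1⟩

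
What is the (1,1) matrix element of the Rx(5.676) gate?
-0.9543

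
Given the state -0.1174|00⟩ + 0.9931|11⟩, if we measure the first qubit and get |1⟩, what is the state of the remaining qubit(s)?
|1⟩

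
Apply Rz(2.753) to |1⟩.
(0.1931 + 0.9812i)|1⟩

Rz(2.753) = [[e^(−iθ/2), 0], [0, e^(iθ/2)]] with e^(±iθ/2) = cos(θ/2) ± i·sin(θ/2); θ = 2.753, cos(θ/2) ≈ 0.193076, sin(θ/2) ≈ 0.981184.
With a = amp(|0⟩) = 0 and b = amp(|1⟩) = 1:
new amp(|0⟩) = (0.193076 - 0.981184i)·a = 0
new amp(|1⟩) = (0.193076 + 0.981184i)·b = (0.1931 + 0.9812i)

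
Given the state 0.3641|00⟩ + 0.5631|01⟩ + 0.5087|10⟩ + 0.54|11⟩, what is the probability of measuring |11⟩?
0.2916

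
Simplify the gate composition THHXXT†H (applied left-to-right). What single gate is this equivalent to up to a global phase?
H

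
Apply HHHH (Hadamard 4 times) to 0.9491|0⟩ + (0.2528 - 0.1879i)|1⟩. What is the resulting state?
0.9491|0⟩ + (0.2528 - 0.1879i)|1⟩

H² = I, so an even number of Hadamards cancels: H^4 = I and the state is unchanged.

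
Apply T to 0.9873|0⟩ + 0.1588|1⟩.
0.9873|0⟩ + (0.1123 + 0.1123i)|1⟩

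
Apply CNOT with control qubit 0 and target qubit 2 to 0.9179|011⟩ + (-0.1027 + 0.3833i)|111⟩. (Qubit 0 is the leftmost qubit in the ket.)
0.9179|011⟩ + (-0.1027 + 0.3833i)|110⟩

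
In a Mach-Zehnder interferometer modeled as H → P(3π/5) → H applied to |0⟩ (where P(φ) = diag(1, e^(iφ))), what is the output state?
(0.3455 + 0.4755i)|0⟩ + (0.6545 - 0.4755i)|1⟩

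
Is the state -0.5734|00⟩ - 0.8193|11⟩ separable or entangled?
Entangled

Writing the state as a|00⟩ + b|01⟩ + c|10⟩ + d|11⟩, it is a product state iff ad − bc = 0.
Here (a, b, c, d) = (-0.5734, 0, 0, -0.8193): ad − bc = (-0.5734)(-0.8193) − (0)(0) = 0.4698 ≠ 0, so the state is entangled.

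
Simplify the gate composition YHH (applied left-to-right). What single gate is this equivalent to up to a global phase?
Y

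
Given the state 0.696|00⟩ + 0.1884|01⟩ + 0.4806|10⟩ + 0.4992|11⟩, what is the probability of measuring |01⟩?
0.03549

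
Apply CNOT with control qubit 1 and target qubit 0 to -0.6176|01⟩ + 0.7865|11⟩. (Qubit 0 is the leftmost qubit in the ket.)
0.7865|01⟩ - 0.6176|11⟩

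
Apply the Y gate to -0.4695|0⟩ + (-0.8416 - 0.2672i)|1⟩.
(-0.2672 + 0.8416i)|0⟩ - 0.4695i|1⟩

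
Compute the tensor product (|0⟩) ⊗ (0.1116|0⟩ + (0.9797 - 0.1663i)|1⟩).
0.1116|00⟩ + (0.9797 - 0.1663i)|01⟩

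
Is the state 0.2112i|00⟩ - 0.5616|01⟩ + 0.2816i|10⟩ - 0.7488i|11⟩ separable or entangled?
Entangled

Writing the state as a|00⟩ + b|01⟩ + c|10⟩ + d|11⟩, it is a product state iff ad − bc = 0.
Here (a, b, c, d) = (0.2112i, -0.5616, 0.2816i, -0.7488i): ad − bc = (0.2112i)(-0.7488i) − (-0.5616)(0.2816i) = (0.1581 + 0.1581i) ≠ 0, so the state is entangled.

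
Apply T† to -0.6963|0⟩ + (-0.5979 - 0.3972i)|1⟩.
-0.6963|0⟩ + (-0.7036 + 0.1419i)|1⟩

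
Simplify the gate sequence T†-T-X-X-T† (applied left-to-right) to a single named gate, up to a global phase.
T†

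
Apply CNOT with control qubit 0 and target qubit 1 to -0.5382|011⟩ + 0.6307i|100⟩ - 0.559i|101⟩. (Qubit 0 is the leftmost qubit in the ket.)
-0.5382|011⟩ + 0.6307i|110⟩ - 0.559i|111⟩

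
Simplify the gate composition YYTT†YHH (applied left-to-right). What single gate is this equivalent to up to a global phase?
Y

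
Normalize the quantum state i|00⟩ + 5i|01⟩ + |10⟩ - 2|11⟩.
0.1796i|00⟩ + 0.898i|01⟩ + 0.1796|10⟩ - 0.3592|11⟩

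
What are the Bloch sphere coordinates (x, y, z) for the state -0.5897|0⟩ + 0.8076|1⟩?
(-0.9525, 0, -0.3045)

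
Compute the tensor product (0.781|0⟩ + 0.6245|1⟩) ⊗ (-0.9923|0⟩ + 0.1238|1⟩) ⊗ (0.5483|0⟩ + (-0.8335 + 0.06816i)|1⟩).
-0.4249|000⟩ + (0.646 - 0.05282i)|001⟩ + 0.05301|010⟩ + (-0.08059 + 0.00659i)|011⟩ - 0.3398|100⟩ + (0.5165 - 0.04224i)|101⟩ + 0.04239|110⟩ + (-0.06444 + 0.00527i)|111⟩

amp(|b₁b₂…⟩) = product of the factor amplitudes for bits b₁, b₂, …; only kets whose every factor amplitude is nonzero survive.
|000⟩: (0.781)(-0.9923)(0.5483) = -0.4249
|001⟩: (0.781)(-0.9923)(-0.8335 + 0.06816i) = (0.646 - 0.05282i)
|010⟩: (0.781)(0.1238)(0.5483) = 0.05301
|011⟩: (0.781)(0.1238)(-0.8335 + 0.06816i) = (-0.08059 + 0.00659i)
|100⟩: (0.6245)(-0.9923)(0.5483) = -0.3398
|101⟩: (0.6245)(-0.9923)(-0.8335 + 0.06816i) = (0.5165 - 0.04224i)
|110⟩: (0.6245)(0.1238)(0.5483) = 0.04239
|111⟩: (0.6245)(0.1238)(-0.8335 + 0.06816i) = (-0.06444 + 0.00527i)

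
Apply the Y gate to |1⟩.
-i|0⟩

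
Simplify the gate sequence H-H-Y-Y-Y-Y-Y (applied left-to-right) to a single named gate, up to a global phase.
Y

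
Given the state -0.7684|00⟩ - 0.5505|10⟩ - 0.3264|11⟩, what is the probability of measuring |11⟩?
0.1065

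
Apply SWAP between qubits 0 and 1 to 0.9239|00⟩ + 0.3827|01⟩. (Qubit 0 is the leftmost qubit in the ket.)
0.9239|00⟩ + 0.3827|10⟩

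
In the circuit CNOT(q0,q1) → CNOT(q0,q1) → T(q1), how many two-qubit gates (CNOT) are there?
2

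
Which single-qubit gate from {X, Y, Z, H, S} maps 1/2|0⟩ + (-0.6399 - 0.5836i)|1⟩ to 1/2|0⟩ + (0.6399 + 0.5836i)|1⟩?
Z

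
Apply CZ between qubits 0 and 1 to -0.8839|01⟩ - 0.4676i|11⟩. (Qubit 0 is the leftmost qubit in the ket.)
-0.8839|01⟩ + 0.4676i|11⟩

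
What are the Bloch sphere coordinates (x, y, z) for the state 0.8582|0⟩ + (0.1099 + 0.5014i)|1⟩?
(0.1886, 0.8606, 0.473)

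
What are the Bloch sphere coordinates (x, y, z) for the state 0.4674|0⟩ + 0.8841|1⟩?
(0.8265, 0, -0.5632)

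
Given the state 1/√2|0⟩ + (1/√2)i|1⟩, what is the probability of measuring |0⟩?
1/2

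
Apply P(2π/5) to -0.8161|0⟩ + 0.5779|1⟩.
-0.8161|0⟩ + (0.1786 + 0.5496i)|1⟩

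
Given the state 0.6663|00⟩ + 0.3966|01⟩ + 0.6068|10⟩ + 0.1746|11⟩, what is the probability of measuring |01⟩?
0.1573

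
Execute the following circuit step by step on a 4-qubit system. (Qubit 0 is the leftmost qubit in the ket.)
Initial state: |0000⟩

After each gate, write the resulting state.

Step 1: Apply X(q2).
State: |0010⟩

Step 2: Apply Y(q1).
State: i|0110⟩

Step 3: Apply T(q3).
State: i|0110⟩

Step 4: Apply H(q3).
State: (1/√2)i|0110⟩ + (1/√2)i|0111⟩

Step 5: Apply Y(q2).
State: 1/√2|0100⟩ + 1/√2|0101⟩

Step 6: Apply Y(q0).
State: (1/√2)i|1100⟩ + (1/√2)i|1101⟩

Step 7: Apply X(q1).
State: (1/√2)i|1000⟩ + (1/√2)i|1001⟩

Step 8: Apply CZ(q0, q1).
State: (1/√2)i|1000⟩ + (1/√2)i|1001⟩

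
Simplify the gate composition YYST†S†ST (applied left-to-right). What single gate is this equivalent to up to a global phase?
S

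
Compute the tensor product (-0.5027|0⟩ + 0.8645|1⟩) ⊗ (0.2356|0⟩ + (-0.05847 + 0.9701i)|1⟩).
-0.1184|00⟩ + (0.02939 - 0.4877i)|01⟩ + 0.2037|10⟩ + (-0.05055 + 0.8387i)|11⟩

amp(|b₁b₂…⟩) = product of the factor amplitudes for bits b₁, b₂, …; only kets whose every factor amplitude is nonzero survive.
|00⟩: (-0.5027)(0.2356) = -0.1184
|01⟩: (-0.5027)(-0.05847 + 0.9701i) = (0.02939 - 0.4877i)
|10⟩: (0.8645)(0.2356) = 0.2037
|11⟩: (0.8645)(-0.05847 + 0.9701i) = (-0.05055 + 0.8387i)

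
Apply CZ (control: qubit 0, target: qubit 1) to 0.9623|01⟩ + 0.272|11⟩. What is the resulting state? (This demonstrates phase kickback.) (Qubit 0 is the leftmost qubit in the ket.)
0.9623|01⟩ - 0.272|11⟩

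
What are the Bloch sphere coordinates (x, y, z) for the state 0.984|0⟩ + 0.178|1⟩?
(0.3503, 0, 0.9366)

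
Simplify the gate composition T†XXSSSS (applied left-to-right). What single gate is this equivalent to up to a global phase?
T†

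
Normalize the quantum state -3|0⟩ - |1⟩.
-0.9487|0⟩ - 0.3162|1⟩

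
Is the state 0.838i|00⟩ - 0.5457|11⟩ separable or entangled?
Entangled

Writing the state as a|00⟩ + b|01⟩ + c|10⟩ + d|11⟩, it is a product state iff ad − bc = 0.
Here (a, b, c, d) = (0.838i, 0, 0, -0.5457): ad − bc = (0.838i)(-0.5457) − (0)(0) = -0.4573i ≠ 0, so the state is entangled.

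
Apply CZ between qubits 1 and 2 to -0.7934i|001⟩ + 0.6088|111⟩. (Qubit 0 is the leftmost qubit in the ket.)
-0.7934i|001⟩ - 0.6088|111⟩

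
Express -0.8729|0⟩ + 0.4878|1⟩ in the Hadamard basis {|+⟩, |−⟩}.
-0.2723|+⟩ - 0.9622|−⟩

With |ψ⟩ = α|0⟩ + β|1⟩, the Hadamard-basis coefficients are ⟨+|ψ⟩ = (α + β)/√2 and ⟨−|ψ⟩ = (α − β)/√2.
Here α = -0.8729, β = 0.4878: (α + β)/√2 = -0.2723, (α − β)/√2 = -0.9622.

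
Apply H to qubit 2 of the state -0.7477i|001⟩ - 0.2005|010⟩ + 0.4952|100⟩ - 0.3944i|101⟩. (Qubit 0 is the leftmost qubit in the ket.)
-0.5287i|000⟩ + 0.5287i|001⟩ - 0.1418|010⟩ - 0.1418|011⟩ + (0.3502 - 0.2789i)|100⟩ + (0.3502 + 0.2789i)|101⟩

H on qubit 2 mixes each pair of kets that differ only in qubit 2: amplitudes (a, b) of (|…0…⟩, |…1…⟩) become ((a + b)/√2, (a − b)/√2). Kets absent from the input have amplitude 0.
(|000⟩, |001⟩): (a, b) = (0, -0.7477i) → (-0.5287i, 0.5287i)
(|010⟩, |011⟩): (a, b) = (-0.2005, 0) → (-0.1418, -0.1418)
(|100⟩, |101⟩): (a, b) = (0.4952, -0.3944i) → ((0.3502 - 0.2789i), (0.3502 + 0.2789i))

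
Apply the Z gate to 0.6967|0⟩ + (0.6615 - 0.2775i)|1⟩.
0.6967|0⟩ + (-0.6615 + 0.2775i)|1⟩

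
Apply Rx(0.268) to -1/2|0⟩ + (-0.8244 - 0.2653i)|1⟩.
(-0.531 + 0.1101i)|0⟩ + (-0.817 - 0.1961i)|1⟩

Rx(0.268) = [[cos(θ/2), −i·sin(θ/2)], [−i·sin(θ/2), cos(θ/2)]]; θ = 0.268, cos(θ/2) ≈ 0.991035, sin(θ/2) ≈ 0.133599.
With a = amp(|0⟩) = -1/2 and b = amp(|1⟩) = (-0.8244 - 0.2653i):
new amp(|0⟩) = (0.991035)·a + (-0.133599i)·b = (-0.531 + 0.1101i)
new amp(|1⟩) = (-0.133599i)·a + (0.991035)·b = (-0.817 - 0.1961i)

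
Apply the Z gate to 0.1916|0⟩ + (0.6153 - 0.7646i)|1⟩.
0.1916|0⟩ + (-0.6153 + 0.7646i)|1⟩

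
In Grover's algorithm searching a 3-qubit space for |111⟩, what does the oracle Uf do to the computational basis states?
Uf|x⟩ = -|x⟩ if x = 111, else |x⟩ (phase flip on target)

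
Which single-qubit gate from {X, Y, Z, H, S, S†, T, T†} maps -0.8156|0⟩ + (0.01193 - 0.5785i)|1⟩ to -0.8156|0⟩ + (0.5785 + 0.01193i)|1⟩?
S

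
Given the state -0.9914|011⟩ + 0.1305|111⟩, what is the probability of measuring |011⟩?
0.9829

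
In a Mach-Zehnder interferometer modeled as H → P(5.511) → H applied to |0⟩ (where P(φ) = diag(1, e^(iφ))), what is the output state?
(0.8582 - 0.3489i)|0⟩ + (0.1418 + 0.3489i)|1⟩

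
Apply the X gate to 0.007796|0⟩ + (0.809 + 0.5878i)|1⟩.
(0.809 + 0.5878i)|0⟩ + 0.007796|1⟩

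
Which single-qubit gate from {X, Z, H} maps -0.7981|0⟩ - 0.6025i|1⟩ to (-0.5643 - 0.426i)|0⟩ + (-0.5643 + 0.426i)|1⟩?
H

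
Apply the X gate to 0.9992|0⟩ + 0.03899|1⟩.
0.03899|0⟩ + 0.9992|1⟩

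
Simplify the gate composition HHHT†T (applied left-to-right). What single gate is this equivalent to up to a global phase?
H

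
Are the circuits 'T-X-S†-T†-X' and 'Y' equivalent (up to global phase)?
No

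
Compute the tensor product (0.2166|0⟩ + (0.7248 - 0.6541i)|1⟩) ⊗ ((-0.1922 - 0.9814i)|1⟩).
(-0.04163 - 0.2126i)|01⟩ + (-0.7812 - 0.5856i)|11⟩

amp(|b₁b₂…⟩) = product of the factor amplitudes for bits b₁, b₂, …; only kets whose every factor amplitude is nonzero survive.
|01⟩: (0.2166)(-0.1922 - 0.9814i) = (-0.04163 - 0.2126i)
|11⟩: (0.7248 - 0.6541i)(-0.1922 - 0.9814i) = (-0.7812 - 0.5856i)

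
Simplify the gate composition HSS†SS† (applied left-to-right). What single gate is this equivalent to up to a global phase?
H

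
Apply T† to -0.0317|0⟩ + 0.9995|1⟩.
-0.0317|0⟩ + (0.7068 - 0.7068i)|1⟩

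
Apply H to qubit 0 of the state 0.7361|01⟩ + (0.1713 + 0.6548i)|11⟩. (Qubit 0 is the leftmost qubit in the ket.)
(0.6416 + 0.463i)|01⟩ + (0.3994 - 0.463i)|11⟩

H on qubit 0 mixes each pair of kets that differ only in qubit 0: amplitudes (a, b) of (|…0…⟩, |…1…⟩) become ((a + b)/√2, (a − b)/√2). Kets absent from the input have amplitude 0.
(|01⟩, |11⟩): (a, b) = (0.7361, (0.1713 + 0.6548i)) → ((0.6416 + 0.463i), (0.3994 - 0.463i))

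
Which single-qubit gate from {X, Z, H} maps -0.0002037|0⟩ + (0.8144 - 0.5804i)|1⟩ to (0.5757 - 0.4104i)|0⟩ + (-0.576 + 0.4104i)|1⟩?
H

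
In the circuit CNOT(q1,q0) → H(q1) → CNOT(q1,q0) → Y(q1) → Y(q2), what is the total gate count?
5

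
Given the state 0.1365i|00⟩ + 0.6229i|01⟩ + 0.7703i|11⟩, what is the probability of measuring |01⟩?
0.388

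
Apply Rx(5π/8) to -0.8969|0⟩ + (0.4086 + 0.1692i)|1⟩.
(-0.3576 - 0.3397i)|0⟩ + (0.227 + 0.8397i)|1⟩

Rx(5π/8) = [[cos(θ/2), −i·sin(θ/2)], [−i·sin(θ/2), cos(θ/2)]]; θ = 5π/8, cos(θ/2) ≈ 0.55557, sin(θ/2) ≈ 0.83147.
With a = amp(|0⟩) = -0.8969 and b = amp(|1⟩) = (0.4086 + 0.1692i):
new amp(|0⟩) = (0.55557)·a + (-0.83147i)·b = (-0.3576 - 0.3397i)
new amp(|1⟩) = (-0.83147i)·a + (0.55557)·b = (0.227 + 0.8397i)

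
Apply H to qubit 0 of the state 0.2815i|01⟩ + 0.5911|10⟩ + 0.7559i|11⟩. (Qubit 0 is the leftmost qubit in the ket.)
0.418|00⟩ + 0.7336i|01⟩ - 0.418|10⟩ - 0.3355i|11⟩

H on qubit 0 mixes each pair of kets that differ only in qubit 0: amplitudes (a, b) of (|…0…⟩, |…1…⟩) become ((a + b)/√2, (a − b)/√2). Kets absent from the input have amplitude 0.
(|00⟩, |10⟩): (a, b) = (0, 0.5911) → (0.418, -0.418)
(|01⟩, |11⟩): (a, b) = (0.2815i, 0.7559i) → (0.7336i, -0.3355i)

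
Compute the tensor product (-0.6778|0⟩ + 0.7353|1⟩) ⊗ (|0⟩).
-0.6778|00⟩ + 0.7353|10⟩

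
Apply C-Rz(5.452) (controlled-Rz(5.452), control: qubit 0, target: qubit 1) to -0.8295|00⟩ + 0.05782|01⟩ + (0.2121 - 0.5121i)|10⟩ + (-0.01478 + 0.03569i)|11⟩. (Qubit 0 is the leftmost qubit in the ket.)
-0.8295|00⟩ + 0.05782|01⟩ + (-0.4008 + 0.3829i)|10⟩ + (-0.0008873 - 0.03862i)|11⟩

C-Rz(5.452) leaves the control-|0⟩ kets |00⟩, |01⟩ unchanged and applies Rz(5.452) to qubit 1 on the control-|1⟩ pair (|10⟩, |11⟩).
Rz(5.452) = [[e^(−iθ/2), 0], [0, e^(iθ/2)]] with e^(±iθ/2) = cos(θ/2) ± i·sin(θ/2); θ = 5.452, cos(θ/2) ≈ -0.914877, sin(θ/2) ≈ 0.403732.
With a = amp(|10⟩) = (0.2121 - 0.5121i) and b = amp(|11⟩) = (-0.01478 + 0.03569i):
new amp(|10⟩) = (-0.914877 - 0.403732i)·a = (-0.4008 + 0.3829i)
new amp(|11⟩) = (-0.914877 + 0.403732i)·b = (-0.0008873 - 0.03862i)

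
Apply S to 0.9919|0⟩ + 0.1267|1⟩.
0.9919|0⟩ + 0.1267i|1⟩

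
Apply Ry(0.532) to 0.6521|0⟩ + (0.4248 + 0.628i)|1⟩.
(0.5175 - 0.1651i)|0⟩ + (0.5813 + 0.6059i)|1⟩

Ry(0.532) = [[cos(θ/2), −sin(θ/2)], [sin(θ/2), cos(θ/2)]]; θ = 0.532, cos(θ/2) ≈ 0.96483, sin(θ/2) ≈ 0.262874.
With a = amp(|0⟩) = 0.6521 and b = amp(|1⟩) = (0.4248 + 0.628i):
new amp(|0⟩) = (0.96483)·a + (-0.262874)·b = (0.5175 - 0.1651i)
new amp(|1⟩) = (0.262874)·a + (0.96483)·b = (0.5813 + 0.6059i)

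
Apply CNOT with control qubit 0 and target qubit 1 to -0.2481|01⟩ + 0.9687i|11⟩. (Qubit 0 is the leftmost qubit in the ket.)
-0.2481|01⟩ + 0.9687i|10⟩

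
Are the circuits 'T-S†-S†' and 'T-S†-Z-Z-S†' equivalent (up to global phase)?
Yes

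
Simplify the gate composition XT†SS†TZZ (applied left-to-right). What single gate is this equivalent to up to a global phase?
X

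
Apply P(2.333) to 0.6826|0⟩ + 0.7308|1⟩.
0.6826|0⟩ + (-0.5046 + 0.5286i)|1⟩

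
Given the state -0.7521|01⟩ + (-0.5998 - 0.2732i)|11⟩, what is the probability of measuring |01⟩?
0.5657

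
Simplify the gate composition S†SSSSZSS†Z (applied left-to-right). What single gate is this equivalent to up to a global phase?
S†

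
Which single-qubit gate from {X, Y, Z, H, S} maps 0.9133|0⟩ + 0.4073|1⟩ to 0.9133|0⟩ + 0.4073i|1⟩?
S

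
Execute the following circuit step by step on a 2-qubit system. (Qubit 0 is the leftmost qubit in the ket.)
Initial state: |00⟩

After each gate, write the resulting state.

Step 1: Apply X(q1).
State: |01⟩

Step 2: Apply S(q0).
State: |01⟩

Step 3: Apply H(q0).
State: 1/√2|01⟩ + 1/√2|11⟩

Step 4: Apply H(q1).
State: 1/2|00⟩ - 1/2|01⟩ + 1/2|10⟩ - 1/2|11⟩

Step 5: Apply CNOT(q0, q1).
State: 1/2|00⟩ - 1/2|01⟩ - 1/2|10⟩ + 1/2|11⟩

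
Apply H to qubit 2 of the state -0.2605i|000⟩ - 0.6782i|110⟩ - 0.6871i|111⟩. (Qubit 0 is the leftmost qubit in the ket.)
-0.1842i|000⟩ - 0.1842i|001⟩ - 0.9654i|110⟩ + 0.006293i|111⟩

H on qubit 2 mixes each pair of kets that differ only in qubit 2: amplitudes (a, b) of (|…0…⟩, |…1…⟩) become ((a + b)/√2, (a − b)/√2). Kets absent from the input have amplitude 0.
(|000⟩, |001⟩): (a, b) = (-0.2605i, 0) → (-0.1842i, -0.1842i)
(|110⟩, |111⟩): (a, b) = (-0.6782i, -0.6871i) → (-0.9654i, 0.006293i)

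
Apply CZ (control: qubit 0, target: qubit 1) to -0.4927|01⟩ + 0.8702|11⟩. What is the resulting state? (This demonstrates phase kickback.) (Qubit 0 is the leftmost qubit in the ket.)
-0.4927|01⟩ - 0.8702|11⟩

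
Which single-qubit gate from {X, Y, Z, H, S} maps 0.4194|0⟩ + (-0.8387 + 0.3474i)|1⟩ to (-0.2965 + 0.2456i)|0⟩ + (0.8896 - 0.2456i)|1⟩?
H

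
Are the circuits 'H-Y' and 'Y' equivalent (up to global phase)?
No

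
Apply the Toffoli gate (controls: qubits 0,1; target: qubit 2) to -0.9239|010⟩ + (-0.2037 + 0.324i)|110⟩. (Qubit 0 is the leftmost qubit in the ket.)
-0.9239|010⟩ + (-0.2037 + 0.324i)|111⟩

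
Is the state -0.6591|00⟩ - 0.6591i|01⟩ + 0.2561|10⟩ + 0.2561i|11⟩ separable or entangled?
Separable

Writing the state as a|00⟩ + b|01⟩ + c|10⟩ + d|11⟩, it is a product state iff ad − bc = 0.
Here (a, b, c, d) = (-0.6591, -0.6591i, 0.2561, 0.2561i): ad − bc = (-0.6591)(0.2561i) − (-0.6591i)(0.2561) = 0, so the state is separable.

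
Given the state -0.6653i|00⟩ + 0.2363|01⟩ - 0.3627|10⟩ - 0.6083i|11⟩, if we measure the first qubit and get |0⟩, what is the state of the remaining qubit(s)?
-0.9423i|0⟩ + 0.3347|1⟩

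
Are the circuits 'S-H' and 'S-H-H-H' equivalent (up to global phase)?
Yes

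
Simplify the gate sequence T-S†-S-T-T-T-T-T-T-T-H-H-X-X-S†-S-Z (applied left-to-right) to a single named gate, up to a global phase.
Z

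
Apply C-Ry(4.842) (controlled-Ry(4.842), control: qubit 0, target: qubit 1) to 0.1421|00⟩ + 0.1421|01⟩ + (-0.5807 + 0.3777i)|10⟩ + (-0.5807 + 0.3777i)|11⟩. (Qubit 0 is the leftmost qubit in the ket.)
0.1421|00⟩ + 0.1421|01⟩ + (0.8195 - 0.533i)|10⟩ + (0.05318 - 0.03459i)|11⟩

C-Ry(4.842) leaves the control-|0⟩ kets |00⟩, |01⟩ unchanged and applies Ry(4.842) to qubit 1 on the control-|1⟩ pair (|10⟩, |11⟩).
Ry(4.842) = [[cos(θ/2), −sin(θ/2)], [sin(θ/2), cos(θ/2)]]; θ = 4.842, cos(θ/2) ≈ -0.751415, sin(θ/2) ≈ 0.65983.
With a = amp(|10⟩) = (-0.5807 + 0.3777i) and b = amp(|11⟩) = (-0.5807 + 0.3777i):
new amp(|10⟩) = (-0.751415)·a + (-0.65983)·b = (0.8195 - 0.533i)
new amp(|11⟩) = (0.65983)·a + (-0.751415)·b = (0.05318 - 0.03459i)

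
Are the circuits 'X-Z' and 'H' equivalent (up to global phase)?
No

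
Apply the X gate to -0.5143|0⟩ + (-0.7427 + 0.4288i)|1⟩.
(-0.7427 + 0.4288i)|0⟩ - 0.5143|1⟩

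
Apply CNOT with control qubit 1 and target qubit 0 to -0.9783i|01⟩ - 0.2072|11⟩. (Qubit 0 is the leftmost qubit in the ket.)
-0.2072|01⟩ - 0.9783i|11⟩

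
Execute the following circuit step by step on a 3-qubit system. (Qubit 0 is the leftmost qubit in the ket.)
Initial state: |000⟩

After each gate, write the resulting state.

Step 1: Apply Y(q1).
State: i|010⟩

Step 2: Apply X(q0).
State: i|110⟩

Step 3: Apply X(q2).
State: i|111⟩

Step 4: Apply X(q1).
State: i|101⟩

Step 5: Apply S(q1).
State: i|101⟩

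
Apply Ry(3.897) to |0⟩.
-0.3688|0⟩ + 0.9295|1⟩

Ry(3.897) = [[cos(θ/2), −sin(θ/2)], [sin(θ/2), cos(θ/2)]]; θ = 3.897, cos(θ/2) ≈ -0.368787, sin(θ/2) ≈ 0.929514.
With a = amp(|0⟩) = 1 and b = amp(|1⟩) = 0:
new amp(|0⟩) = (-0.368787)·a + (-0.929514)·b = -0.3688
new amp(|1⟩) = (0.929514)·a + (-0.368787)·b = 0.9295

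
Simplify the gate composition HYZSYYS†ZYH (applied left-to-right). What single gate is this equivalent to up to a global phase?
I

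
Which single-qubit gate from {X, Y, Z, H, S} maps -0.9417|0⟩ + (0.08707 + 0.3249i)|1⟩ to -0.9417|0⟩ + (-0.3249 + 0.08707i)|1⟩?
S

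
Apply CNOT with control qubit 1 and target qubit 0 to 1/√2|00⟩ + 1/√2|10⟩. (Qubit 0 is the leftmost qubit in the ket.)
1/√2|00⟩ + 1/√2|10⟩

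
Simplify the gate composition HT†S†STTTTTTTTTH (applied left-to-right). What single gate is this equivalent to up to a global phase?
I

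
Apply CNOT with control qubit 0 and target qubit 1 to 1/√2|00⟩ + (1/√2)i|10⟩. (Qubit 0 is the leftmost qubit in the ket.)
1/√2|00⟩ + (1/√2)i|11⟩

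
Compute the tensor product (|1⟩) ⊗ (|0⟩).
|10⟩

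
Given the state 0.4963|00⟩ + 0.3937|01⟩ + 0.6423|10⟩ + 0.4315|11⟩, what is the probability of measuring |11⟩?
0.1862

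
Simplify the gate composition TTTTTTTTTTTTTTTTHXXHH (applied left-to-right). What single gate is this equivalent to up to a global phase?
H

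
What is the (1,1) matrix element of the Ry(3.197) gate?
-0.0277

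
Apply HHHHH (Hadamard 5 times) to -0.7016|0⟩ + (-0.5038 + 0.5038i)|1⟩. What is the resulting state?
(-0.8523 + 0.3562i)|0⟩ + (-0.1399 - 0.3562i)|1⟩

H² = I, so H^5 = H: a single Hadamard. With (a, b) = (-0.7016, (-0.5038 + 0.5038i)), H gives ((a + b)/√2, (a − b)/√2) = ((-0.8523 + 0.3562i), (-0.1399 - 0.3562i)).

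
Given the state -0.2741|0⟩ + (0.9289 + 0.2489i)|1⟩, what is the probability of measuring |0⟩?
0.07513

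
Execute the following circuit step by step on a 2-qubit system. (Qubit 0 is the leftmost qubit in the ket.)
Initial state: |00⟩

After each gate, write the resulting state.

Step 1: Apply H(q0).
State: 1/√2|00⟩ + 1/√2|10⟩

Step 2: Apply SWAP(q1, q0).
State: 1/√2|00⟩ + 1/√2|01⟩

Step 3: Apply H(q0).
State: 1/2|00⟩ + 1/2|01⟩ + 1/2|10⟩ + 1/2|11⟩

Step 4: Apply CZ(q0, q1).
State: 1/2|00⟩ + 1/2|01⟩ + 1/2|10⟩ - 1/2|11⟩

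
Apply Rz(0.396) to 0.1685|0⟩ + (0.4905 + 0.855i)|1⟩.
(0.1652 - 0.03315i)|0⟩ + (0.3127 + 0.9348i)|1⟩

Rz(0.396) = [[e^(−iθ/2), 0], [0, e^(iθ/2)]] with e^(±iθ/2) = cos(θ/2) ± i·sin(θ/2); θ = 0.396, cos(θ/2) ≈ 0.980462, sin(θ/2) ≈ 0.196709.
With a = amp(|0⟩) = 0.1685 and b = amp(|1⟩) = (0.4905 + 0.855i):
new amp(|0⟩) = (0.980462 - 0.196709i)·a = (0.1652 - 0.03315i)
new amp(|1⟩) = (0.980462 + 0.196709i)·b = (0.3127 + 0.9348i)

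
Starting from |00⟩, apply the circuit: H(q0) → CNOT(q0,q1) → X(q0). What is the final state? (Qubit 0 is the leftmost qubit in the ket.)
1/√2|01⟩ + 1/√2|10⟩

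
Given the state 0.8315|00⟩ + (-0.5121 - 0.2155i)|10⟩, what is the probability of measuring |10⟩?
0.3087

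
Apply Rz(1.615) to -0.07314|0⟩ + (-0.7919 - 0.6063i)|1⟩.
(-0.05056 + 0.05285i)|0⟩ + (-0.1094 - 0.9913i)|1⟩

Rz(1.615) = [[e^(−iθ/2), 0], [0, e^(iθ/2)]] with e^(±iθ/2) = cos(θ/2) ± i·sin(θ/2); θ = 1.615, cos(θ/2) ≈ 0.691307, sin(θ/2) ≈ 0.722561.
With a = amp(|0⟩) = -0.07314 and b = amp(|1⟩) = (-0.7919 - 0.6063i):
new amp(|0⟩) = (0.691307 - 0.722561i)·a = (-0.05056 + 0.05285i)
new amp(|1⟩) = (0.691307 + 0.722561i)·b = (-0.1094 - 0.9913i)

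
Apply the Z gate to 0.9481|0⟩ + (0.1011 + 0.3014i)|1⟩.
0.9481|0⟩ + (-0.1011 - 0.3014i)|1⟩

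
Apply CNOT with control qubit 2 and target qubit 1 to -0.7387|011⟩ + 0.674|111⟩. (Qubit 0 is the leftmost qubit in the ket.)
-0.7387|001⟩ + 0.674|101⟩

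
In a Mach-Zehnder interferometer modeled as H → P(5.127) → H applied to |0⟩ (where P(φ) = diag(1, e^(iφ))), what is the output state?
(0.7014 - 0.4576i)|0⟩ + (0.2986 + 0.4576i)|1⟩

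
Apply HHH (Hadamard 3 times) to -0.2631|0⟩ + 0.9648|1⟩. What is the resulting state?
0.4962|0⟩ - 0.8683|1⟩

H² = I, so H^3 = H: a single Hadamard. With (a, b) = (-0.2631, 0.9648), H gives ((a + b)/√2, (a − b)/√2) = (0.4962, -0.8683).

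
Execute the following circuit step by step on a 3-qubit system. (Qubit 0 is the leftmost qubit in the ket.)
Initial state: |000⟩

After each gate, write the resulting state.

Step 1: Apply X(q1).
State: |010⟩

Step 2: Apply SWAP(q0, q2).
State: |010⟩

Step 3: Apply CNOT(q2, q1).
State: |010⟩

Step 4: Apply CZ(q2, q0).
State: |010⟩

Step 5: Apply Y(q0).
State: i|110⟩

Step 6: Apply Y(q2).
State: -|111⟩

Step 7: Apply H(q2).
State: -1/√2|110⟩ + 1/√2|111⟩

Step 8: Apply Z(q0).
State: 1/√2|110⟩ - 1/√2|111⟩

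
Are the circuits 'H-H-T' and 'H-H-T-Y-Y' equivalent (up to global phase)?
Yes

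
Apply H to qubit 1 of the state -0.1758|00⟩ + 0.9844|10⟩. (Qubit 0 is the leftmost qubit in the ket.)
-0.1243|00⟩ - 0.1243|01⟩ + 0.6961|10⟩ + 0.6961|11⟩

H on qubit 1 mixes each pair of kets that differ only in qubit 1: amplitudes (a, b) of (|…0…⟩, |…1…⟩) become ((a + b)/√2, (a − b)/√2). Kets absent from the input have amplitude 0.
(|00⟩, |01⟩): (a, b) = (-0.1758, 0) → (-0.1243, -0.1243)
(|10⟩, |11⟩): (a, b) = (0.9844, 0) → (0.6961, 0.6961)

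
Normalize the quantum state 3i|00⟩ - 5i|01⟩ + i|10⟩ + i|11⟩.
(1/2)i|00⟩ - 0.8333i|01⟩ + 0.1667i|10⟩ + 0.1667i|11⟩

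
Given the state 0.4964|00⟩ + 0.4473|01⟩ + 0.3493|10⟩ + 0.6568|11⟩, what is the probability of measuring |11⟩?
0.4314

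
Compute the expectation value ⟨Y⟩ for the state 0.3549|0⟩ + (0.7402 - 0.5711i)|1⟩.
-0.4054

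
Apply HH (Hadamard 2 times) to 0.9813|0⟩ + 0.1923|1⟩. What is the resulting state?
0.9813|0⟩ + 0.1923|1⟩

H² = I, so an even number of Hadamards cancels: H^2 = I and the state is unchanged.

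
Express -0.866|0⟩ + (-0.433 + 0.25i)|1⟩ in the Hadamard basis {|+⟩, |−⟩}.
(-0.9185 + 0.1768i)|+⟩ + (-0.3062 - 0.1768i)|−⟩

With |ψ⟩ = α|0⟩ + β|1⟩, the Hadamard-basis coefficients are ⟨+|ψ⟩ = (α + β)/√2 and ⟨−|ψ⟩ = (α − β)/√2.
Here α = -0.866, β = (-0.433 + 0.25i): (α + β)/√2 = (-0.9185 + 0.1768i), (α − β)/√2 = (-0.3062 - 0.1768i).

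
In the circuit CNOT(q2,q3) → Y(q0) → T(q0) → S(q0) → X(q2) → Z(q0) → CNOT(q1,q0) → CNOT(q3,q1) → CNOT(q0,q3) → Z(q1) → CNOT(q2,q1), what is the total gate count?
11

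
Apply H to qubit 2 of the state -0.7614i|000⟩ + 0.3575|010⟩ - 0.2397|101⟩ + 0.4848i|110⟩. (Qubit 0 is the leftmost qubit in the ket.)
-0.5384i|000⟩ - 0.5384i|001⟩ + 0.2528|010⟩ + 0.2528|011⟩ - 0.1695|100⟩ + 0.1695|101⟩ + 0.3428i|110⟩ + 0.3428i|111⟩

H on qubit 2 mixes each pair of kets that differ only in qubit 2: amplitudes (a, b) of (|…0…⟩, |…1…⟩) become ((a + b)/√2, (a − b)/√2). Kets absent from the input have amplitude 0.
(|000⟩, |001⟩): (a, b) = (-0.7614i, 0) → (-0.5384i, -0.5384i)
(|010⟩, |011⟩): (a, b) = (0.3575, 0) → (0.2528, 0.2528)
(|100⟩, |101⟩): (a, b) = (0, -0.2397) → (-0.1695, 0.1695)
(|110⟩, |111⟩): (a, b) = (0.4848i, 0) → (0.3428i, 0.3428i)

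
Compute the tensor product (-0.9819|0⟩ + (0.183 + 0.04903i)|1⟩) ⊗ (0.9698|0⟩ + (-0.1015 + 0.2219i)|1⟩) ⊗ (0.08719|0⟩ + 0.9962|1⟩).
-0.08303|000⟩ - 0.9486|001⟩ + (0.00869 - 0.019i)|010⟩ + (0.09928 - 0.2171i)|011⟩ + (0.01547 + 0.004146i)|100⟩ + (0.1768 + 0.04737i)|101⟩ + (-0.002568 + 0.003107i)|110⟩ + (-0.02934 + 0.0355i)|111⟩

amp(|b₁b₂…⟩) = product of the factor amplitudes for bits b₁, b₂, …; only kets whose every factor amplitude is nonzero survive.
|000⟩: (-0.9819)(0.9698)(0.08719) = -0.08303
|001⟩: (-0.9819)(0.9698)(0.9962) = -0.9486
|010⟩: (-0.9819)(-0.1015 + 0.2219i)(0.08719) = (0.00869 - 0.019i)
|011⟩: (-0.9819)(-0.1015 + 0.2219i)(0.9962) = (0.09928 - 0.2171i)
|100⟩: (0.183 + 0.04903i)(0.9698)(0.08719) = (0.01547 + 0.004146i)
|101⟩: (0.183 + 0.04903i)(0.9698)(0.9962) = (0.1768 + 0.04737i)
|110⟩: (0.183 + 0.04903i)(-0.1015 + 0.2219i)(0.08719) = (-0.002568 + 0.003107i)
|111⟩: (0.183 + 0.04903i)(-0.1015 + 0.2219i)(0.9962) = (-0.02934 + 0.0355i)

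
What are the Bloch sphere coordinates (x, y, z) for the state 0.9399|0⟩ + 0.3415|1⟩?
(0.642, 0, 0.7668)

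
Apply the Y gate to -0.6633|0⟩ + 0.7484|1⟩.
-0.7484i|0⟩ - 0.6633i|1⟩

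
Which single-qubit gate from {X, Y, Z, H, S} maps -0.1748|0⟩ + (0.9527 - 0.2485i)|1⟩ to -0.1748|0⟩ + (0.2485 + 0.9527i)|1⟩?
S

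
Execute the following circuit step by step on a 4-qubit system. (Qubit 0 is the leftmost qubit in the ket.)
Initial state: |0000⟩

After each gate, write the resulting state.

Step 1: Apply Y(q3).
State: i|0001⟩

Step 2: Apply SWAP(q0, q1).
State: i|0001⟩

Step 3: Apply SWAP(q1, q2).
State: i|0001⟩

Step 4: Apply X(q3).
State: i|0000⟩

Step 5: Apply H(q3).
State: (1/√2)i|0000⟩ + (1/√2)i|0001⟩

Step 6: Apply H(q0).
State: (1/2)i|0000⟩ + (1/2)i|0001⟩ + (1/2)i|1000⟩ + (1/2)i|1001⟩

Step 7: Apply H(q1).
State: (1/√8)i|0000⟩ + (1/√8)i|0001⟩ + (1/√8)i|0100⟩ + (1/√8)i|0101⟩ + (1/√8)i|1000⟩ + (1/√8)i|1001⟩ + (1/√8)i|1100⟩ + (1/√8)i|1101⟩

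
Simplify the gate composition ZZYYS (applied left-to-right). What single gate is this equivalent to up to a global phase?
S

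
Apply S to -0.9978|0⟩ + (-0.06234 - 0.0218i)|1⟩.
-0.9978|0⟩ + (0.0218 - 0.06234i)|1⟩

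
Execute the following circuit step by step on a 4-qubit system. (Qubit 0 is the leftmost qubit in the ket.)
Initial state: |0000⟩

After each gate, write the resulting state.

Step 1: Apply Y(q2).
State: i|0010⟩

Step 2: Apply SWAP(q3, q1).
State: i|0010⟩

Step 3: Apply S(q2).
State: -|0010⟩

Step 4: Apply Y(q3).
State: -i|0011⟩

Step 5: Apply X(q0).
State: -i|1011⟩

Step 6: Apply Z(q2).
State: i|1011⟩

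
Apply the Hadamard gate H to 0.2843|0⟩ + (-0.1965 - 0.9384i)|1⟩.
(0.06208 - 0.6635i)|0⟩ + (0.34 + 0.6635i)|1⟩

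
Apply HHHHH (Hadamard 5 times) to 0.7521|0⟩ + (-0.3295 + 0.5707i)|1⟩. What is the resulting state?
(0.2988 + 0.4035i)|0⟩ + (0.7648 - 0.4035i)|1⟩

H² = I, so H^5 = H: a single Hadamard. With (a, b) = (0.7521, (-0.3295 + 0.5707i)), H gives ((a + b)/√2, (a − b)/√2) = ((0.2988 + 0.4035i), (0.7648 - 0.4035i)).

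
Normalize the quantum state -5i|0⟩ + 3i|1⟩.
-0.8575i|0⟩ + 0.5145i|1⟩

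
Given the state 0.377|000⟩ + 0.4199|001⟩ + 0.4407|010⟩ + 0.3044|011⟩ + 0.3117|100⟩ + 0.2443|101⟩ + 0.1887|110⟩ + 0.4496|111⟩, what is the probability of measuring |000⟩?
0.1421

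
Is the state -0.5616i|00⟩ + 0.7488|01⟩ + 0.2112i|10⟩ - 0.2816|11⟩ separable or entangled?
Separable

Writing the state as a|00⟩ + b|01⟩ + c|10⟩ + d|11⟩, it is a product state iff ad − bc = 0.
Here (a, b, c, d) = (-0.5616i, 0.7488, 0.2112i, -0.2816): ad − bc = (-0.5616i)(-0.2816) − (0.7488)(0.2112i) = 0, so the state is separable.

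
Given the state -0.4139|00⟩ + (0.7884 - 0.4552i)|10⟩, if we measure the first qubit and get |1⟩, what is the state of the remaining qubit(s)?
(0.866 - 0.5i)|0⟩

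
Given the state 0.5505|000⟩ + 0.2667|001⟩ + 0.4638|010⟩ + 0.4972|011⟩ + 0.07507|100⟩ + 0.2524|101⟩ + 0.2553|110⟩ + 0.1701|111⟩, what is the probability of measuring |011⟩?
0.2472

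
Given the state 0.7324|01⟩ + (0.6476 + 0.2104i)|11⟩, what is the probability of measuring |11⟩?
0.4637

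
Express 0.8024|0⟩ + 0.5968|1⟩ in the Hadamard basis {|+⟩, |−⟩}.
0.9894|+⟩ + 0.1454|−⟩

With |ψ⟩ = α|0⟩ + β|1⟩, the Hadamard-basis coefficients are ⟨+|ψ⟩ = (α + β)/√2 and ⟨−|ψ⟩ = (α − β)/√2.
Here α = 0.8024, β = 0.5968: (α + β)/√2 = 0.9894, (α − β)/√2 = 0.1454.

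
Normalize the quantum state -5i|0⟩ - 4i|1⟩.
-0.7809i|0⟩ - 0.6247i|1⟩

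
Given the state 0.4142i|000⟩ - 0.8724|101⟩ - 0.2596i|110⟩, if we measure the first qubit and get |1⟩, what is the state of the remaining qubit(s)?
-0.9585|01⟩ - 0.2852i|10⟩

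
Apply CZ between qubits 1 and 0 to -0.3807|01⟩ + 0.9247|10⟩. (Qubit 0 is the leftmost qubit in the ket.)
-0.3807|01⟩ + 0.9247|10⟩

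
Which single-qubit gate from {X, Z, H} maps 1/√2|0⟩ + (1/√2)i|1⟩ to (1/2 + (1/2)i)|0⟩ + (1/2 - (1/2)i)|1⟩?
H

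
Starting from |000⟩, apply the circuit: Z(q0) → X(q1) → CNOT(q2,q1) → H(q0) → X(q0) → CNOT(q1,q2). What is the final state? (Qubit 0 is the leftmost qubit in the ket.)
1/√2|011⟩ + 1/√2|111⟩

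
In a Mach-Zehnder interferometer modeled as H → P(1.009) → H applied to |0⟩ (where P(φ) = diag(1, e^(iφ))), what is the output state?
(0.7664 + 0.4231i)|0⟩ + (0.2336 - 0.4231i)|1⟩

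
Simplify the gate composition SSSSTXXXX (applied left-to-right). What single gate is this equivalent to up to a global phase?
T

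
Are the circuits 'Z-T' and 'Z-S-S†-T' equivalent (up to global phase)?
Yes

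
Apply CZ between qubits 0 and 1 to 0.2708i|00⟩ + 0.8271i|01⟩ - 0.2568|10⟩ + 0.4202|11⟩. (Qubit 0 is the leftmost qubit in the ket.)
0.2708i|00⟩ + 0.8271i|01⟩ - 0.2568|10⟩ - 0.4202|11⟩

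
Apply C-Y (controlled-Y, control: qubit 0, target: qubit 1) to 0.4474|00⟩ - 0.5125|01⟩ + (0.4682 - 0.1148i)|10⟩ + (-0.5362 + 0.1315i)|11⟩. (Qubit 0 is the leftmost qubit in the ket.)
0.4474|00⟩ - 0.5125|01⟩ + (0.1315 + 0.5362i)|10⟩ + (0.1148 + 0.4682i)|11⟩

C-Y leaves the control-|0⟩ kets |00⟩, |01⟩ unchanged and applies Y to qubit 1 on the control-|1⟩ pair (|10⟩, |11⟩).
Y = [[0, -i], [i, 0]].
With a = amp(|10⟩) = (0.4682 - 0.1148i) and b = amp(|11⟩) = (-0.5362 + 0.1315i):
new amp(|10⟩) = (-i)·b = (0.1315 + 0.5362i)
new amp(|11⟩) = (i)·a = (0.1148 + 0.4682i)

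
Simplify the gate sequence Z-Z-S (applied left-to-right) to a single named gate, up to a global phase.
S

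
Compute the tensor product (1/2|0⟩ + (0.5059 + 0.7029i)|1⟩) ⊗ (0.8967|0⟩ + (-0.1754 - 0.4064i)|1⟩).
0.4484|00⟩ + (-0.0877 - 0.2032i)|01⟩ + (0.4536 + 0.6303i)|10⟩ + (0.1969 - 0.3289i)|11⟩

amp(|b₁b₂…⟩) = product of the factor amplitudes for bits b₁, b₂, …; only kets whose every factor amplitude is nonzero survive.
|00⟩: (1/2)(0.8967) = 0.4484
|01⟩: (1/2)(-0.1754 - 0.4064i) = (-0.0877 - 0.2032i)
|10⟩: (0.5059 + 0.7029i)(0.8967) = (0.4536 + 0.6303i)
|11⟩: (0.5059 + 0.7029i)(-0.1754 - 0.4064i) = (0.1969 - 0.3289i)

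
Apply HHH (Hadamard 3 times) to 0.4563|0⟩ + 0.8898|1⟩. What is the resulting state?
0.9518|0⟩ - 0.3065|1⟩

H² = I, so H^3 = H: a single Hadamard. With (a, b) = (0.4563, 0.8898), H gives ((a + b)/√2, (a − b)/√2) = (0.9518, -0.3065).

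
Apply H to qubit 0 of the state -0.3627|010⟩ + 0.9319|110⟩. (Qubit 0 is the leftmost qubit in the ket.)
0.4025|010⟩ - 0.9154|110⟩

H on qubit 0 mixes each pair of kets that differ only in qubit 0: amplitudes (a, b) of (|…0…⟩, |…1…⟩) become ((a + b)/√2, (a − b)/√2). Kets absent from the input have amplitude 0.
(|010⟩, |110⟩): (a, b) = (-0.3627, 0.9319) → (0.4025, -0.9154)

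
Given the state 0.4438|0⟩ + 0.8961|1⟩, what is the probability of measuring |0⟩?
0.197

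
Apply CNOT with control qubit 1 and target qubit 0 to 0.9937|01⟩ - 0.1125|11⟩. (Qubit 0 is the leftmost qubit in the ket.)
-0.1125|01⟩ + 0.9937|11⟩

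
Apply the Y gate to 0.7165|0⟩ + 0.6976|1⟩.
-0.6976i|0⟩ + 0.7165i|1⟩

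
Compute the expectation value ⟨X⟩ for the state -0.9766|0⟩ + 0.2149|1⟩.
-0.4197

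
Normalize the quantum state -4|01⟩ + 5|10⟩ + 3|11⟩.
-0.5657|01⟩ + 1/√2|10⟩ + 0.4243|11⟩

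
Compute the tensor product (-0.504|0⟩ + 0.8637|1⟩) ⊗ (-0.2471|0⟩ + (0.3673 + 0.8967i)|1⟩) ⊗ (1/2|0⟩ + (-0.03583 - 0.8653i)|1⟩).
0.06227|000⟩ + (-0.004462 - 0.1078i)|001⟩ + (-0.09256 - 0.226i)|010⟩ + (-0.3844 + 0.1764i)|011⟩ - 0.1067|100⟩ + (0.007647 + 0.1847i)|101⟩ + (0.1586 + 0.3872i)|110⟩ + (0.6588 - 0.3023i)|111⟩

amp(|b₁b₂…⟩) = product of the factor amplitudes for bits b₁, b₂, …; only kets whose every factor amplitude is nonzero survive.
|000⟩: (-0.504)(-0.2471)(1/2) = 0.06227
|001⟩: (-0.504)(-0.2471)(-0.03583 - 0.8653i) = (-0.004462 - 0.1078i)
|010⟩: (-0.504)(0.3673 + 0.8967i)(1/2) = (-0.09256 - 0.226i)
|011⟩: (-0.504)(0.3673 + 0.8967i)(-0.03583 - 0.8653i) = (-0.3844 + 0.1764i)
|100⟩: (0.8637)(-0.2471)(1/2) = -0.1067
|101⟩: (0.8637)(-0.2471)(-0.03583 - 0.8653i) = (0.007647 + 0.1847i)
|110⟩: (0.8637)(0.3673 + 0.8967i)(1/2) = (0.1586 + 0.3872i)
|111⟩: (0.8637)(0.3673 + 0.8967i)(-0.03583 - 0.8653i) = (0.6588 - 0.3023i)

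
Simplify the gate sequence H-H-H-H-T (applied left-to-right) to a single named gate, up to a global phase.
T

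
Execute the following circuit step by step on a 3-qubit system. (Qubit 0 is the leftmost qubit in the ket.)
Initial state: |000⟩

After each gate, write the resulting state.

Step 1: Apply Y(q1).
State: i|010⟩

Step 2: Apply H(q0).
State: (1/√2)i|010⟩ + (1/√2)i|110⟩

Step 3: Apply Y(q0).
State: 1/√2|010⟩ - 1/√2|110⟩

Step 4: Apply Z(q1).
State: -1/√2|010⟩ + 1/√2|110⟩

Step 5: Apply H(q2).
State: -1/2|010⟩ - 1/2|011⟩ + 1/2|110⟩ + 1/2|111⟩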